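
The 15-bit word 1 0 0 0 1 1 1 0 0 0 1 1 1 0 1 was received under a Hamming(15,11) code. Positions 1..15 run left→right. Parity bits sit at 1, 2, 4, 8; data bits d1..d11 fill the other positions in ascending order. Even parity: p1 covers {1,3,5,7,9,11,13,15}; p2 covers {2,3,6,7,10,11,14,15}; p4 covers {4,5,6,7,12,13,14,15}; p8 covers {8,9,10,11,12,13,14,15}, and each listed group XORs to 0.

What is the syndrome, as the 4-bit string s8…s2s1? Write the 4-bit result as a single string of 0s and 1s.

s1 (pos 1,3,5,7,9,11,13,15): 1⊕0⊕1⊕1⊕0⊕1⊕1⊕1 = 0
s2 (pos 2,3,6,7,10,11,14,15): 0⊕0⊕1⊕1⊕0⊕1⊕0⊕1 = 0
s4 (pos 4,5,6,7,12,13,14,15): 0⊕1⊕1⊕1⊕1⊕1⊕0⊕1 = 0
s8 (pos 8,9,10,11,12,13,14,15): 0⊕0⊕0⊕1⊕1⊕1⊕0⊕1 = 0
Syndrome s8…s1 = 0000 → no error.

0000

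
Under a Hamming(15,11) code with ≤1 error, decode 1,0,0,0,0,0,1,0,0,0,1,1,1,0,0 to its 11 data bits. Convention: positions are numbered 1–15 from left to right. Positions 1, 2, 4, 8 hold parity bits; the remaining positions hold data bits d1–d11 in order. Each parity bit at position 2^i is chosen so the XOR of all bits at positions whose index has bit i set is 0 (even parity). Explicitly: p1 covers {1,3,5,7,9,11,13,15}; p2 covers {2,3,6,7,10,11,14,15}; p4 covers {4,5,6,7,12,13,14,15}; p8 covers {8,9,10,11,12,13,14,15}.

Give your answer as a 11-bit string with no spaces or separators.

00010010100

s1 (pos 1,3,5,7,9,11,13,15): 1⊕0⊕0⊕1⊕0⊕1⊕1⊕0 = 0
s2 (pos 2,3,6,7,10,11,14,15): 0⊕0⊕0⊕1⊕0⊕1⊕0⊕0 = 0
s4 (pos 4,5,6,7,12,13,14,15): 0⊕0⊕0⊕1⊕1⊕1⊕0⊕0 = 1
s8 (pos 8,9,10,11,12,13,14,15): 0⊕0⊕0⊕1⊕1⊕1⊕0⊕0 = 1
Syndrome s8…s1 = 1100 → error at position 12.
Flip position 12: 100000100011100 → 100000100010100
Read data bits from positions 3,5,6,7,9,10,11,12,13,14,15: 00010010100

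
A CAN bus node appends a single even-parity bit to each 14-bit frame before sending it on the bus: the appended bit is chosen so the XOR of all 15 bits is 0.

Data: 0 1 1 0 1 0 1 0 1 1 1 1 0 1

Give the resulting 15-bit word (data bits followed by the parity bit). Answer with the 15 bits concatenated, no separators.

XOR of the 14 data bits: 0⊕1⊕1⊕0⊕1⊕0⊕1⊕0⊕1⊕1⊕1⊕1⊕0⊕1 = 1
Parity bit = 1 (so all 15 bits XOR to 0).

011010101111011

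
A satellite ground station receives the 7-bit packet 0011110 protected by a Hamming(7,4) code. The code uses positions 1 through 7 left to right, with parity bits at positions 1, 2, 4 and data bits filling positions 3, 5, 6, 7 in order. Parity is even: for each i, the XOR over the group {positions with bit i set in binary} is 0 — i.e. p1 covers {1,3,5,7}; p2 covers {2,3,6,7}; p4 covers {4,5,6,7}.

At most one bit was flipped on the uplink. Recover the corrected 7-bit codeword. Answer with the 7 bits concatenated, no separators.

s1 (pos 1,3,5,7): 0⊕1⊕1⊕0 = 0
s2 (pos 2,3,6,7): 0⊕1⊕1⊕0 = 0
s4 (pos 4,5,6,7): 1⊕1⊕1⊕0 = 1
Syndrome s4…s1 = 100 → error at position 4.
Flip position 4: 0011110 → 0010110

0010110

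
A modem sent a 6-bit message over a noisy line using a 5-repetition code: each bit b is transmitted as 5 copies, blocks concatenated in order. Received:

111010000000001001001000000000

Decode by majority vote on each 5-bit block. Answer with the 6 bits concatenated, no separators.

100000

Block 1 (11101): 4 ones → 1
Block 2 (00000): 0 ones → 0
Block 3 (00001): 1 one → 0
Block 4 (00100): 1 one → 0
Block 5 (10000): 1 one → 0
Block 6 (00000): 0 ones → 0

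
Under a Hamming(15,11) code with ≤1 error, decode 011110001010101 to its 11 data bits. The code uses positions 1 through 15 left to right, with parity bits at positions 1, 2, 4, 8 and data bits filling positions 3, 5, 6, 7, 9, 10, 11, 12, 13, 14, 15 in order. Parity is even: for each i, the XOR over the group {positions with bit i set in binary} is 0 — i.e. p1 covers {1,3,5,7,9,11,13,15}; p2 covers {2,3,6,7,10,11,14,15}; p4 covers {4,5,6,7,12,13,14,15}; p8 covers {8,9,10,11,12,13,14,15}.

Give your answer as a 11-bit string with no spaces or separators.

11001010101

s1 (pos 1,3,5,7,9,11,13,15): 0⊕1⊕1⊕0⊕1⊕1⊕1⊕1 = 0
s2 (pos 2,3,6,7,10,11,14,15): 1⊕1⊕0⊕0⊕0⊕1⊕0⊕1 = 0
s4 (pos 4,5,6,7,12,13,14,15): 1⊕1⊕0⊕0⊕0⊕1⊕0⊕1 = 0
s8 (pos 8,9,10,11,12,13,14,15): 0⊕1⊕0⊕1⊕0⊕1⊕0⊕1 = 0
Syndrome s8…s1 = 0000 → no error.
Read data bits from positions 3,5,6,7,9,10,11,12,13,14,15: 11001010101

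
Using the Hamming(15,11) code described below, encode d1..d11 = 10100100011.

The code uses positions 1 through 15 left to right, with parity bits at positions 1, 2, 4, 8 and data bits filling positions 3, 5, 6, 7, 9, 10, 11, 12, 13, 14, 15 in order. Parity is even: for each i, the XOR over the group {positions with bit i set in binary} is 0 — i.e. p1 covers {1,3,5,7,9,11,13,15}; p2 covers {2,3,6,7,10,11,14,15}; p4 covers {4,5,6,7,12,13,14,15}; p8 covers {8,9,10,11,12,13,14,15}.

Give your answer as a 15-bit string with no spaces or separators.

Place data at non-parity positions: p1 p2 1 p4 0 1 0 p8 0 1 0 0 0 1 1
p1 (pos 1,3,5,7,9,11,13,15): XOR of data positions = 1⊕0⊕0⊕0⊕0⊕0⊕1 = 0
p2 (pos 2,3,6,7,10,11,14,15): XOR of data positions = 1⊕1⊕0⊕1⊕0⊕1⊕1 = 1
p4 (pos 4,5,6,7,12,13,14,15): XOR of data positions = 0⊕1⊕0⊕0⊕0⊕1⊕1 = 1
p8 (pos 8,9,10,11,12,13,14,15): XOR of data positions = 0⊕1⊕0⊕0⊕0⊕1⊕1 = 1
Codeword: 011101010100011

011101010100011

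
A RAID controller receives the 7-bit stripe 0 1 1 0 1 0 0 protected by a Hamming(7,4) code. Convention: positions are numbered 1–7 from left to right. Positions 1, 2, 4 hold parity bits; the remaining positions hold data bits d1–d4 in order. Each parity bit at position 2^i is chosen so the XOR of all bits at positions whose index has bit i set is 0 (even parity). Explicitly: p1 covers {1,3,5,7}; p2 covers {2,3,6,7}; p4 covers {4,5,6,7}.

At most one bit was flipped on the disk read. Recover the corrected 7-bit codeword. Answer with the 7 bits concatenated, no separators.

s1 (pos 1,3,5,7): 0⊕1⊕1⊕0 = 0
s2 (pos 2,3,6,7): 1⊕1⊕0⊕0 = 0
s4 (pos 4,5,6,7): 0⊕1⊕0⊕0 = 1
Syndrome s4…s1 = 100 → error at position 4.
Flip position 4: 0110100 → 0111100

0111100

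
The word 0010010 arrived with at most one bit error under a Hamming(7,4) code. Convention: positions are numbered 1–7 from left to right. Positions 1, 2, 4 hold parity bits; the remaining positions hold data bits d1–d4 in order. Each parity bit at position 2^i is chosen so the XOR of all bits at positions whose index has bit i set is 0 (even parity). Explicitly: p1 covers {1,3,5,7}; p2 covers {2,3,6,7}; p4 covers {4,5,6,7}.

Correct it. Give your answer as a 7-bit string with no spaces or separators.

s1 (pos 1,3,5,7): 0⊕1⊕0⊕0 = 1
s2 (pos 2,3,6,7): 0⊕1⊕1⊕0 = 0
s4 (pos 4,5,6,7): 0⊕0⊕1⊕0 = 1
Syndrome s4…s1 = 101 → error at position 5.
Flip position 5: 0010010 → 0010110

0010110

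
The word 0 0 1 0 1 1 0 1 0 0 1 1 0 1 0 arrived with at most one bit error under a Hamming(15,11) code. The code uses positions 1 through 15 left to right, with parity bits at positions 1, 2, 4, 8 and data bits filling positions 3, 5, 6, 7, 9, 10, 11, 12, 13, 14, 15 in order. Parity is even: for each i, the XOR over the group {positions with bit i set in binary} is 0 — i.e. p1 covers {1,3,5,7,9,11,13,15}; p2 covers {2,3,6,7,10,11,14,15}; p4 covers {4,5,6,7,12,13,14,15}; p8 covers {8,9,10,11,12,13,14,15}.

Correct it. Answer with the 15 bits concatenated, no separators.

101011010011010

s1 (pos 1,3,5,7,9,11,13,15): 0⊕1⊕1⊕0⊕0⊕1⊕0⊕0 = 1
s2 (pos 2,3,6,7,10,11,14,15): 0⊕1⊕1⊕0⊕0⊕1⊕1⊕0 = 0
s4 (pos 4,5,6,7,12,13,14,15): 0⊕1⊕1⊕0⊕1⊕0⊕1⊕0 = 0
s8 (pos 8,9,10,11,12,13,14,15): 1⊕0⊕0⊕1⊕1⊕0⊕1⊕0 = 0
Syndrome s8…s1 = 0001 → error at position 1.
Flip position 1: 001011010011010 → 101011010011010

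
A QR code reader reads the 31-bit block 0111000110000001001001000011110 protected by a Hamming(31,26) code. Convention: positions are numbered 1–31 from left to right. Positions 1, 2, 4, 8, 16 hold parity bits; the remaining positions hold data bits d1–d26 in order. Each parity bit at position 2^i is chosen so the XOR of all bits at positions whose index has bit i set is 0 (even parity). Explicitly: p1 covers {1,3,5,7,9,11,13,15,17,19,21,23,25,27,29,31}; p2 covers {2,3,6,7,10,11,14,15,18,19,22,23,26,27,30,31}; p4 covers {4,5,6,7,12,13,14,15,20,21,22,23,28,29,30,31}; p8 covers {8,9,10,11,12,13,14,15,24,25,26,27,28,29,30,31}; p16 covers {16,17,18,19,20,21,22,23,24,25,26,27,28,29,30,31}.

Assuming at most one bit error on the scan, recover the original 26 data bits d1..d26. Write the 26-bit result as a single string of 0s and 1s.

10001000000001011000011110

s1 (pos 1,3,5,7,9,11,13,15,17,19,21,23,25,27,29,31): 0⊕1⊕0⊕0⊕1⊕0⊕0⊕0⊕0⊕1⊕0⊕0⊕0⊕1⊕1⊕0 = 1
s2 (pos 2,3,6,7,10,11,14,15,18,19,22,23,26,27,30,31): 1⊕1⊕0⊕0⊕0⊕0⊕0⊕0⊕0⊕1⊕1⊕0⊕0⊕1⊕1⊕0 = 0
s4 (pos 4,5,6,7,12,13,14,15,20,21,22,23,28,29,30,31): 1⊕0⊕0⊕0⊕0⊕0⊕0⊕0⊕0⊕0⊕1⊕0⊕1⊕1⊕1⊕0 = 1
s8 (pos 8,9,10,11,12,13,14,15,24,25,26,27,28,29,30,31): 1⊕1⊕0⊕0⊕0⊕0⊕0⊕0⊕0⊕0⊕0⊕1⊕1⊕1⊕1⊕0 = 0
s16 (pos 16,17,18,19,20,21,22,23,24,25,26,27,28,29,30,31): 1⊕0⊕0⊕1⊕0⊕0⊕1⊕0⊕0⊕0⊕0⊕1⊕1⊕1⊕1⊕0 = 1
Syndrome s16…s1 = 10101 → error at position 21.
Flip position 21: 0111000110000001001001000011110 → 0111000110000001001011000011110
Read data bits from positions 3,5,6,7,9,10,11,12,13,14,15,17,18,19,20,21,22,23,24,25,26,27,28,29,30,31: 10001000000001011000011110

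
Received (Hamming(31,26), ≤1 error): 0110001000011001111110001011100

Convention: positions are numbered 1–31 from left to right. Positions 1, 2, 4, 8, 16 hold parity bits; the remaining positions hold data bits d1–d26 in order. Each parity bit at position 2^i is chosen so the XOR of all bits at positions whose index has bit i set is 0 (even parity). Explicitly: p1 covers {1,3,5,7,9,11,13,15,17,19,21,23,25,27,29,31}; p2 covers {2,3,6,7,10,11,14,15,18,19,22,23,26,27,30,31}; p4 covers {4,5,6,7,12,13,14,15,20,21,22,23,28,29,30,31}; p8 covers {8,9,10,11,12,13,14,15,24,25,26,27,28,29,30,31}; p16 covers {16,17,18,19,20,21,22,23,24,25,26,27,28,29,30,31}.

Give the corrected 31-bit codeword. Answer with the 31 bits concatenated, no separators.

s1 (pos 1,3,5,7,9,11,13,15,17,19,21,23,25,27,29,31): 0⊕1⊕0⊕1⊕0⊕0⊕1⊕0⊕1⊕1⊕1⊕0⊕1⊕1⊕1⊕0 = 1
s2 (pos 2,3,6,7,10,11,14,15,18,19,22,23,26,27,30,31): 1⊕1⊕0⊕1⊕0⊕0⊕0⊕0⊕1⊕1⊕0⊕0⊕0⊕1⊕0⊕0 = 0
s4 (pos 4,5,6,7,12,13,14,15,20,21,22,23,28,29,30,31): 0⊕0⊕0⊕1⊕1⊕1⊕0⊕0⊕1⊕1⊕0⊕0⊕1⊕1⊕0⊕0 = 1
s8 (pos 8,9,10,11,12,13,14,15,24,25,26,27,28,29,30,31): 0⊕0⊕0⊕0⊕1⊕1⊕0⊕0⊕0⊕1⊕0⊕1⊕1⊕1⊕0⊕0 = 0
s16 (pos 16,17,18,19,20,21,22,23,24,25,26,27,28,29,30,31): 1⊕1⊕1⊕1⊕1⊕1⊕0⊕0⊕0⊕1⊕0⊕1⊕1⊕1⊕0⊕0 = 0
Syndrome s16…s1 = 00101 → error at position 5.
Flip position 5: 0110001000011001111110001011100 → 0110101000011001111110001011100

0110101000011001111110001011100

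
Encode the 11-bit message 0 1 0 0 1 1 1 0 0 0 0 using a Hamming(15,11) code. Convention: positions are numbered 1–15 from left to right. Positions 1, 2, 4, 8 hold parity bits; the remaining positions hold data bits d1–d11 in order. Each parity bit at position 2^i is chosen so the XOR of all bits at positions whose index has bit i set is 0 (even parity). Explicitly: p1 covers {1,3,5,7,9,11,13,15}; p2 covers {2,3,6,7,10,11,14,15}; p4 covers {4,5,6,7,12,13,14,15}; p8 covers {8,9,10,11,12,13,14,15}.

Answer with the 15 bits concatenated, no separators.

Place data at non-parity positions: p1 p2 0 p4 1 0 0 p8 1 1 1 0 0 0 0
p1 (pos 1,3,5,7,9,11,13,15): XOR of data positions = 0⊕1⊕0⊕1⊕1⊕0⊕0 = 1
p2 (pos 2,3,6,7,10,11,14,15): XOR of data positions = 0⊕0⊕0⊕1⊕1⊕0⊕0 = 0
p4 (pos 4,5,6,7,12,13,14,15): XOR of data positions = 1⊕0⊕0⊕0⊕0⊕0⊕0 = 1
p8 (pos 8,9,10,11,12,13,14,15): XOR of data positions = 1⊕1⊕1⊕0⊕0⊕0⊕0 = 1
Codeword: 100110011110000

100110011110000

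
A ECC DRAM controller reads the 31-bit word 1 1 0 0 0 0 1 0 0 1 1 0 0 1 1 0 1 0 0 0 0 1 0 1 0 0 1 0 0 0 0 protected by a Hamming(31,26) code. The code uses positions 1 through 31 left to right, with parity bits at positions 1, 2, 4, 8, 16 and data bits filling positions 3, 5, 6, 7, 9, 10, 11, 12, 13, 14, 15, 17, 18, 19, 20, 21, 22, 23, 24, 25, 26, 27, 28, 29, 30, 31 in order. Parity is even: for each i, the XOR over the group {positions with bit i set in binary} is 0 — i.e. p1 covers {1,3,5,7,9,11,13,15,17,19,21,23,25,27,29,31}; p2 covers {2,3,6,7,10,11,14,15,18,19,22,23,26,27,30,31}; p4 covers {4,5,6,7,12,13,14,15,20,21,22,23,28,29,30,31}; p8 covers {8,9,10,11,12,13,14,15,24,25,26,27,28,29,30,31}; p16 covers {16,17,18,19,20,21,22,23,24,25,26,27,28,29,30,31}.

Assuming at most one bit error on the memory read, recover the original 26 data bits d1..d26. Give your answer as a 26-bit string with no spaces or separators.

00010110011100001010010000

s1 (pos 1,3,5,7,9,11,13,15,17,19,21,23,25,27,29,31): 1⊕0⊕0⊕1⊕0⊕1⊕0⊕1⊕1⊕0⊕0⊕0⊕0⊕1⊕0⊕0 = 0
s2 (pos 2,3,6,7,10,11,14,15,18,19,22,23,26,27,30,31): 1⊕0⊕0⊕1⊕1⊕1⊕1⊕1⊕0⊕0⊕1⊕0⊕0⊕1⊕0⊕0 = 0
s4 (pos 4,5,6,7,12,13,14,15,20,21,22,23,28,29,30,31): 0⊕0⊕0⊕1⊕0⊕0⊕1⊕1⊕0⊕0⊕1⊕0⊕0⊕0⊕0⊕0 = 0
s8 (pos 8,9,10,11,12,13,14,15,24,25,26,27,28,29,30,31): 0⊕0⊕1⊕1⊕0⊕0⊕1⊕1⊕1⊕0⊕0⊕1⊕0⊕0⊕0⊕0 = 0
s16 (pos 16,17,18,19,20,21,22,23,24,25,26,27,28,29,30,31): 0⊕1⊕0⊕0⊕0⊕0⊕1⊕0⊕1⊕0⊕0⊕1⊕0⊕0⊕0⊕0 = 0
Syndrome s16…s1 = 00000 → no error.
Read data bits from positions 3,5,6,7,9,10,11,12,13,14,15,17,18,19,20,21,22,23,24,25,26,27,28,29,30,31: 00010110011100001010010000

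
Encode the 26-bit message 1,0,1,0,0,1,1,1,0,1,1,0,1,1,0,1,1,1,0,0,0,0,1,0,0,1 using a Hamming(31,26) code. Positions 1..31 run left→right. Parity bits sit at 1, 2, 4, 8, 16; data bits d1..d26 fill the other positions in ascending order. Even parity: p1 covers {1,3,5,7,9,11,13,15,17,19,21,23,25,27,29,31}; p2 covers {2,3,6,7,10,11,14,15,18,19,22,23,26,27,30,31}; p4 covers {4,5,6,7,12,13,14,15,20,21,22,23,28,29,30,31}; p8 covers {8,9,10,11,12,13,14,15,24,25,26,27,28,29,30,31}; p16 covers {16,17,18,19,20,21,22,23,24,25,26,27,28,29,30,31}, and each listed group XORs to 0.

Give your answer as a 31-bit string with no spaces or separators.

1111010101110111011011100001001

Place data at non-parity positions: p1 p2 1 p4 0 1 0 p8 0 1 1 1 0 1 1 p16 0 1 1 0 1 1 1 0 0 0 0 1 0 0 1
p1 (pos 1,3,5,7,9,11,13,15,17,19,21,23,25,27,29,31): XOR of data positions = 1⊕0⊕0⊕0⊕1⊕0⊕1⊕0⊕1⊕1⊕1⊕0⊕0⊕0⊕1 = 1
p2 (pos 2,3,6,7,10,11,14,15,18,19,22,23,26,27,30,31): XOR of data positions = 1⊕1⊕0⊕1⊕1⊕1⊕1⊕1⊕1⊕1⊕1⊕0⊕0⊕0⊕1 = 1
p4 (pos 4,5,6,7,12,13,14,15,20,21,22,23,28,29,30,31): XOR of data positions = 0⊕1⊕0⊕1⊕0⊕1⊕1⊕0⊕1⊕1⊕1⊕1⊕0⊕0⊕1 = 1
p8 (pos 8,9,10,11,12,13,14,15,24,25,26,27,28,29,30,31): XOR of data positions = 0⊕1⊕1⊕1⊕0⊕1⊕1⊕0⊕0⊕0⊕0⊕1⊕0⊕0⊕1 = 1
p16 (pos 16,17,18,19,20,21,22,23,24,25,26,27,28,29,30,31): XOR of data positions = 0⊕1⊕1⊕0⊕1⊕1⊕1⊕0⊕0⊕0⊕0⊕1⊕0⊕0⊕1 = 1
Codeword: 1111010101110111011011100001001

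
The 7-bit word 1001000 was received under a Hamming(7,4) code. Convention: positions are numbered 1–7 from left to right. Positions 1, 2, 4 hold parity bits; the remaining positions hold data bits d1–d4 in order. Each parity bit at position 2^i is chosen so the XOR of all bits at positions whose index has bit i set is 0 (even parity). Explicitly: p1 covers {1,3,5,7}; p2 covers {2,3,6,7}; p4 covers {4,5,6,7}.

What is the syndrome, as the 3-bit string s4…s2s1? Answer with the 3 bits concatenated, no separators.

101

s1 (pos 1,3,5,7): 1⊕0⊕0⊕0 = 1
s2 (pos 2,3,6,7): 0⊕0⊕0⊕0 = 0
s4 (pos 4,5,6,7): 1⊕0⊕0⊕0 = 1
Syndrome s4…s1 = 101 → error at position 5.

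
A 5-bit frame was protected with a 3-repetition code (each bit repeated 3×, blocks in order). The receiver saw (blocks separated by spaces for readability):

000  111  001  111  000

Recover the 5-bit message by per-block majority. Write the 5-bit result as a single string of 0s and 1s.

01010

Block 1 (000): 0 ones → 0
Block 2 (111): 3 ones → 1
Block 3 (001): 1 one → 0
Block 4 (111): 3 ones → 1
Block 5 (000): 0 ones → 0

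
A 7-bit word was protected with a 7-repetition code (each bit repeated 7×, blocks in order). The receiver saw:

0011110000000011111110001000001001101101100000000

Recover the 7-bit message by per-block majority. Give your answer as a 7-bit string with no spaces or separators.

1010010

Block 1 (0011110): 4 ones → 1
Block 2 (0000000): 0 ones → 0
Block 3 (1111111): 7 ones → 1
Block 4 (0001000): 1 one → 0
Block 5 (0010011): 3 ones → 0
Block 6 (0110110): 4 ones → 1
Block 7 (0000000): 0 ones → 0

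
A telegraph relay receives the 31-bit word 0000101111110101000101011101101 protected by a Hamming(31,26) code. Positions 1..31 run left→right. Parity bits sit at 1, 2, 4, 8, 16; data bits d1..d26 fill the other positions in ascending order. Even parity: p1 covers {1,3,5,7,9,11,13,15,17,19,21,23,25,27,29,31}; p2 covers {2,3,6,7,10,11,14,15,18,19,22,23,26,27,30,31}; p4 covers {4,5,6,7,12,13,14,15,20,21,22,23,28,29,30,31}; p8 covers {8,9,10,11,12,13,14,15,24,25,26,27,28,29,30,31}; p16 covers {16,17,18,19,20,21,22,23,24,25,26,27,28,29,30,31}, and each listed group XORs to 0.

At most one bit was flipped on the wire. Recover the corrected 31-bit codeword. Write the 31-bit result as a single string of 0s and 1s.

s1 (pos 1,3,5,7,9,11,13,15,17,19,21,23,25,27,29,31): 0⊕0⊕1⊕1⊕1⊕1⊕0⊕0⊕0⊕0⊕0⊕0⊕1⊕0⊕1⊕1 = 1
s2 (pos 2,3,6,7,10,11,14,15,18,19,22,23,26,27,30,31): 0⊕0⊕0⊕1⊕1⊕1⊕1⊕0⊕0⊕0⊕1⊕0⊕1⊕0⊕0⊕1 = 1
s4 (pos 4,5,6,7,12,13,14,15,20,21,22,23,28,29,30,31): 0⊕1⊕0⊕1⊕1⊕0⊕1⊕0⊕1⊕0⊕1⊕0⊕1⊕1⊕0⊕1 = 1
s8 (pos 8,9,10,11,12,13,14,15,24,25,26,27,28,29,30,31): 1⊕1⊕1⊕1⊕1⊕0⊕1⊕0⊕1⊕1⊕1⊕0⊕1⊕1⊕0⊕1 = 0
s16 (pos 16,17,18,19,20,21,22,23,24,25,26,27,28,29,30,31): 1⊕0⊕0⊕0⊕1⊕0⊕1⊕0⊕1⊕1⊕1⊕0⊕1⊕1⊕0⊕1 = 1
Syndrome s16…s1 = 10111 → error at position 23.
Flip position 23: 0000101111110101000101011101101 → 0000101111110101000101111101101

0000101111110101000101111101101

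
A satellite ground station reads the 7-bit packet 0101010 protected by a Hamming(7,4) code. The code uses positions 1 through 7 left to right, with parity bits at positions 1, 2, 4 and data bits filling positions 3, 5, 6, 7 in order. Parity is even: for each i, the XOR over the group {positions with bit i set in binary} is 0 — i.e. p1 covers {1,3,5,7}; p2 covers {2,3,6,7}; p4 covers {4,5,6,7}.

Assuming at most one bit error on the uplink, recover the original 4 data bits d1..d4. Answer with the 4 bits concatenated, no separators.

0010

s1 (pos 1,3,5,7): 0⊕0⊕0⊕0 = 0
s2 (pos 2,3,6,7): 1⊕0⊕1⊕0 = 0
s4 (pos 4,5,6,7): 1⊕0⊕1⊕0 = 0
Syndrome s4…s1 = 000 → no error.
Read data bits from positions 3,5,6,7: 0010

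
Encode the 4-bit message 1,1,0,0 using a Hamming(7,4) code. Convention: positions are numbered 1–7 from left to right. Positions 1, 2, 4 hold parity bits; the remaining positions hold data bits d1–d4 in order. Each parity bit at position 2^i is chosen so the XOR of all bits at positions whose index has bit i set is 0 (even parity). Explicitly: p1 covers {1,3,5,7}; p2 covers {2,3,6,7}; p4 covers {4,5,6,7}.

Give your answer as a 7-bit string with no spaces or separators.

0111100

Place data at non-parity positions: p1 p2 1 p4 1 0 0
p1 (pos 1,3,5,7): XOR of data positions = 1⊕1⊕0 = 0
p2 (pos 2,3,6,7): XOR of data positions = 1⊕0⊕0 = 1
p4 (pos 4,5,6,7): XOR of data positions = 1⊕0⊕0 = 1
Codeword: 0111100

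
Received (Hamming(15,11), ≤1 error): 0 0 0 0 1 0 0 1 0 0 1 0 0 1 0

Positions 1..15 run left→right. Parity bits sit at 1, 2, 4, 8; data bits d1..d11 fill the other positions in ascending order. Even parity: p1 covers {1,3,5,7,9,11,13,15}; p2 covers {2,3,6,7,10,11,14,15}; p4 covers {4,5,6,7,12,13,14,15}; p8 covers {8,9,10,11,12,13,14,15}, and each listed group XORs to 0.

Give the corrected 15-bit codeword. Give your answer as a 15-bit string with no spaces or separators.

000010000010010

s1 (pos 1,3,5,7,9,11,13,15): 0⊕0⊕1⊕0⊕0⊕1⊕0⊕0 = 0
s2 (pos 2,3,6,7,10,11,14,15): 0⊕0⊕0⊕0⊕0⊕1⊕1⊕0 = 0
s4 (pos 4,5,6,7,12,13,14,15): 0⊕1⊕0⊕0⊕0⊕0⊕1⊕0 = 0
s8 (pos 8,9,10,11,12,13,14,15): 1⊕0⊕0⊕1⊕0⊕0⊕1⊕0 = 1
Syndrome s8…s1 = 1000 → error at position 8.
Flip position 8: 000010010010010 → 000010000010010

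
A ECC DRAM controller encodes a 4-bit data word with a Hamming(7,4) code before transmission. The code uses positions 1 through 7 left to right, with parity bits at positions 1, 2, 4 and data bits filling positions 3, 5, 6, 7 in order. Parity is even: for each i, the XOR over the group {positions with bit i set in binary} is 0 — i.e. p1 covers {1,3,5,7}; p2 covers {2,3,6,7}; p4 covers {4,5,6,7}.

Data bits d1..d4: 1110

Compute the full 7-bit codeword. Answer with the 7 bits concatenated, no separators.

Place data at non-parity positions: p1 p2 1 p4 1 1 0
p1 (pos 1,3,5,7): XOR of data positions = 1⊕1⊕0 = 0
p2 (pos 2,3,6,7): XOR of data positions = 1⊕1⊕0 = 0
p4 (pos 4,5,6,7): XOR of data positions = 1⊕1⊕0 = 0
Codeword: 0010110

0010110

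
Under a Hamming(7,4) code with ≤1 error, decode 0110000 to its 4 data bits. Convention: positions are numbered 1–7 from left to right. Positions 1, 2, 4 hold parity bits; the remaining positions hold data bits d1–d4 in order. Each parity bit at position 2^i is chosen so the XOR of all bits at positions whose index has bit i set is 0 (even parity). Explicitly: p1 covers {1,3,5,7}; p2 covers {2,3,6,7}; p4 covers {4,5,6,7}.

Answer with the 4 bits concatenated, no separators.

1000

s1 (pos 1,3,5,7): 0⊕1⊕0⊕0 = 1
s2 (pos 2,3,6,7): 1⊕1⊕0⊕0 = 0
s4 (pos 4,5,6,7): 0⊕0⊕0⊕0 = 0
Syndrome s4…s1 = 001 → error at position 1.
Flip position 1: 0110000 → 1110000
Read data bits from positions 3,5,6,7: 1000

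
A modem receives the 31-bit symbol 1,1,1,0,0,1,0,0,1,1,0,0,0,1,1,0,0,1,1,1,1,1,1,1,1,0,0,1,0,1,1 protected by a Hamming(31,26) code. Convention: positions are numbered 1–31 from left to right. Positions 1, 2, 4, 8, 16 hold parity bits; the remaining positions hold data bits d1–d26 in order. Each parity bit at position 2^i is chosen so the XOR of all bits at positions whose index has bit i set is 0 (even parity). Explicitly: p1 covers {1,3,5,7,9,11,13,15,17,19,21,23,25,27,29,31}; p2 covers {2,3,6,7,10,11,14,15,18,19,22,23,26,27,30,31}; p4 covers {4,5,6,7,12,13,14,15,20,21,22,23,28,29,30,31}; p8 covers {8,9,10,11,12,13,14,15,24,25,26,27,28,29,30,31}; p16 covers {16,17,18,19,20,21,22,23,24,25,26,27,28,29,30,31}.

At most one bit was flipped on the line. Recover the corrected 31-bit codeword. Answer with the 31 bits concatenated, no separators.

s1 (pos 1,3,5,7,9,11,13,15,17,19,21,23,25,27,29,31): 1⊕1⊕0⊕0⊕1⊕0⊕0⊕1⊕0⊕1⊕1⊕1⊕1⊕0⊕0⊕1 = 1
s2 (pos 2,3,6,7,10,11,14,15,18,19,22,23,26,27,30,31): 1⊕1⊕1⊕0⊕1⊕0⊕1⊕1⊕1⊕1⊕1⊕1⊕0⊕0⊕1⊕1 = 0
s4 (pos 4,5,6,7,12,13,14,15,20,21,22,23,28,29,30,31): 0⊕0⊕1⊕0⊕0⊕0⊕1⊕1⊕1⊕1⊕1⊕1⊕1⊕0⊕1⊕1 = 0
s8 (pos 8,9,10,11,12,13,14,15,24,25,26,27,28,29,30,31): 0⊕1⊕1⊕0⊕0⊕0⊕1⊕1⊕1⊕1⊕0⊕0⊕1⊕0⊕1⊕1 = 1
s16 (pos 16,17,18,19,20,21,22,23,24,25,26,27,28,29,30,31): 0⊕0⊕1⊕1⊕1⊕1⊕1⊕1⊕1⊕1⊕0⊕0⊕1⊕0⊕1⊕1 = 1
Syndrome s16…s1 = 11001 → error at position 25.
Flip position 25: 1110010011000110011111111001011 → 1110010011000110011111110001011

1110010011000110011111110001011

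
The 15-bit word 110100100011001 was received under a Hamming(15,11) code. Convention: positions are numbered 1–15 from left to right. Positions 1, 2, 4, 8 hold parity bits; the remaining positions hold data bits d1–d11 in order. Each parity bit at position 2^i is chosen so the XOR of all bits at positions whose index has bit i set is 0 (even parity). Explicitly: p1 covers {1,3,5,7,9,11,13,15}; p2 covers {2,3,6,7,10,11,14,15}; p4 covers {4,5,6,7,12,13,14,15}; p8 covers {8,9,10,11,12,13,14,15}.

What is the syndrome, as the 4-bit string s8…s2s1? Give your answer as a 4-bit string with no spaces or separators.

s1 (pos 1,3,5,7,9,11,13,15): 1⊕0⊕0⊕1⊕0⊕1⊕0⊕1 = 0
s2 (pos 2,3,6,7,10,11,14,15): 1⊕0⊕0⊕1⊕0⊕1⊕0⊕1 = 0
s4 (pos 4,5,6,7,12,13,14,15): 1⊕0⊕0⊕1⊕1⊕0⊕0⊕1 = 0
s8 (pos 8,9,10,11,12,13,14,15): 0⊕0⊕0⊕1⊕1⊕0⊕0⊕1 = 1
Syndrome s8…s1 = 1000 → error at position 8.

1000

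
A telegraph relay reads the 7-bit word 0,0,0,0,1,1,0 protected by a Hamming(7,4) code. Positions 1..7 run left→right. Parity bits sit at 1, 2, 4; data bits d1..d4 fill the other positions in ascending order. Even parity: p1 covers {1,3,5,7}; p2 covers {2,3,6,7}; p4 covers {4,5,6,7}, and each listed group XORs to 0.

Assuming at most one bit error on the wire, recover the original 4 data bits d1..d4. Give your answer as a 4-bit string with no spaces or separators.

s1 (pos 1,3,5,7): 0⊕0⊕1⊕0 = 1
s2 (pos 2,3,6,7): 0⊕0⊕1⊕0 = 1
s4 (pos 4,5,6,7): 0⊕1⊕1⊕0 = 0
Syndrome s4…s1 = 011 → error at position 3.
Flip position 3: 0000110 → 0010110
Read data bits from positions 3,5,6,7: 1110

1110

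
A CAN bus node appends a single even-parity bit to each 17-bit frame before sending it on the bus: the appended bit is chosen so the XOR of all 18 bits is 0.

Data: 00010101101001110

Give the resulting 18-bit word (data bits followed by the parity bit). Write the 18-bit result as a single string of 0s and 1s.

000101011010011100

XOR of the 17 data bits: 0⊕0⊕0⊕1⊕0⊕1⊕0⊕1⊕1⊕0⊕1⊕0⊕0⊕1⊕1⊕1⊕0 = 0
Parity bit = 0 (so all 18 bits XOR to 0).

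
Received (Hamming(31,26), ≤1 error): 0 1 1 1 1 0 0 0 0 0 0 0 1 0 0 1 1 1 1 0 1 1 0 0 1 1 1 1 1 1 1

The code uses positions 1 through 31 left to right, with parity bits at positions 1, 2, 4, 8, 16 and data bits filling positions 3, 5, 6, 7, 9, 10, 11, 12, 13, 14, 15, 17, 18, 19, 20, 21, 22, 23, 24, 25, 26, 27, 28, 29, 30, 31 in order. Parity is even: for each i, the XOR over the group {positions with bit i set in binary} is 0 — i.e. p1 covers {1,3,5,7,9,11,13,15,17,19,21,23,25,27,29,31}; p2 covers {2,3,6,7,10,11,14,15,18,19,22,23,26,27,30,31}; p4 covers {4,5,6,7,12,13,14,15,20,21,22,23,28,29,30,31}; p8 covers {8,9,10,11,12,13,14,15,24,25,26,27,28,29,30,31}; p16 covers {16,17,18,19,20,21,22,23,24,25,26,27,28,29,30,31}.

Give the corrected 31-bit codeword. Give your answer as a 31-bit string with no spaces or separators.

s1 (pos 1,3,5,7,9,11,13,15,17,19,21,23,25,27,29,31): 0⊕1⊕1⊕0⊕0⊕0⊕1⊕0⊕1⊕1⊕1⊕0⊕1⊕1⊕1⊕1 = 0
s2 (pos 2,3,6,7,10,11,14,15,18,19,22,23,26,27,30,31): 1⊕1⊕0⊕0⊕0⊕0⊕0⊕0⊕1⊕1⊕1⊕0⊕1⊕1⊕1⊕1 = 1
s4 (pos 4,5,6,7,12,13,14,15,20,21,22,23,28,29,30,31): 1⊕1⊕0⊕0⊕0⊕1⊕0⊕0⊕0⊕1⊕1⊕0⊕1⊕1⊕1⊕1 = 1
s8 (pos 8,9,10,11,12,13,14,15,24,25,26,27,28,29,30,31): 0⊕0⊕0⊕0⊕0⊕1⊕0⊕0⊕0⊕1⊕1⊕1⊕1⊕1⊕1⊕1 = 0
s16 (pos 16,17,18,19,20,21,22,23,24,25,26,27,28,29,30,31): 1⊕1⊕1⊕1⊕0⊕1⊕1⊕0⊕0⊕1⊕1⊕1⊕1⊕1⊕1⊕1 = 1
Syndrome s16…s1 = 10110 → error at position 22.
Flip position 22: 0111100000001001111011001111111 → 0111100000001001111010001111111

0111100000001001111010001111111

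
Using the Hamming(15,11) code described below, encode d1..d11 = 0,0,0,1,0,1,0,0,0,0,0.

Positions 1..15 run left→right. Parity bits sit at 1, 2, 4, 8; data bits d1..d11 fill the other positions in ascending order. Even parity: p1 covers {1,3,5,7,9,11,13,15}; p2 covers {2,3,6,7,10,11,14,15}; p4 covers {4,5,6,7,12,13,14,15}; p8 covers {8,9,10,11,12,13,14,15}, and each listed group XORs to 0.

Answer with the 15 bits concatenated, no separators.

Place data at non-parity positions: p1 p2 0 p4 0 0 1 p8 0 1 0 0 0 0 0
p1 (pos 1,3,5,7,9,11,13,15): XOR of data positions = 0⊕0⊕1⊕0⊕0⊕0⊕0 = 1
p2 (pos 2,3,6,7,10,11,14,15): XOR of data positions = 0⊕0⊕1⊕1⊕0⊕0⊕0 = 0
p4 (pos 4,5,6,7,12,13,14,15): XOR of data positions = 0⊕0⊕1⊕0⊕0⊕0⊕0 = 1
p8 (pos 8,9,10,11,12,13,14,15): XOR of data positions = 0⊕1⊕0⊕0⊕0⊕0⊕0 = 1
Codeword: 100100110100000

100100110100000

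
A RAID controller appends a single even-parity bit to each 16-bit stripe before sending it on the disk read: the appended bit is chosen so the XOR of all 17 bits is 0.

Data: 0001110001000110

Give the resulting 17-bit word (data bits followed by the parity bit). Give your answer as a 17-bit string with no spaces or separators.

00011100010001100

XOR of the 16 data bits: 0⊕0⊕0⊕1⊕1⊕1⊕0⊕0⊕0⊕1⊕0⊕0⊕0⊕1⊕1⊕0 = 0
Parity bit = 0 (so all 17 bits XOR to 0).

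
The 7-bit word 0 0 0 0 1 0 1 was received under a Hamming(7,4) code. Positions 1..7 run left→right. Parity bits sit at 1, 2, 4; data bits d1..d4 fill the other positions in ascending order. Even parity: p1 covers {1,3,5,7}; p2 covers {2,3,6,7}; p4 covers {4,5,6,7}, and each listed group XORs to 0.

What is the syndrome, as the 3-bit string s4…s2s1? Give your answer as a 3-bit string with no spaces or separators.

010

s1 (pos 1,3,5,7): 0⊕0⊕1⊕1 = 0
s2 (pos 2,3,6,7): 0⊕0⊕0⊕1 = 1
s4 (pos 4,5,6,7): 0⊕1⊕0⊕1 = 0
Syndrome s4…s1 = 010 → error at position 2.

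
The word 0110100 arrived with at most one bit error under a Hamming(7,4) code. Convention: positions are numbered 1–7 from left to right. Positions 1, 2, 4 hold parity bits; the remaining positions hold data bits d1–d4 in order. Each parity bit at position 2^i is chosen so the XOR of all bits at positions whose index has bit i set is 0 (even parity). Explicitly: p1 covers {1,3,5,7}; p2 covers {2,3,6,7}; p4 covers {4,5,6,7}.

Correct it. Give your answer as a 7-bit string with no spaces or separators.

s1 (pos 1,3,5,7): 0⊕1⊕1⊕0 = 0
s2 (pos 2,3,6,7): 1⊕1⊕0⊕0 = 0
s4 (pos 4,5,6,7): 0⊕1⊕0⊕0 = 1
Syndrome s4…s1 = 100 → error at position 4.
Flip position 4: 0110100 → 0111100

0111100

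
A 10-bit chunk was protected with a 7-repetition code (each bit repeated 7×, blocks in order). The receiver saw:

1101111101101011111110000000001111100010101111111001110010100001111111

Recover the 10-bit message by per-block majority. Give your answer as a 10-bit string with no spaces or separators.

Block 1 (1101111): 6 ones → 1
Block 2 (1011010): 4 ones → 1
Block 3 (1111111): 7 ones → 1
Block 4 (0000000): 0 ones → 0
Block 5 (0011111): 5 ones → 1
Block 6 (0001010): 2 ones → 0
Block 7 (1111111): 7 ones → 1
Block 8 (0011100): 3 ones → 0
Block 9 (1010000): 2 ones → 0
Block 10 (1111111): 7 ones → 1

1110101001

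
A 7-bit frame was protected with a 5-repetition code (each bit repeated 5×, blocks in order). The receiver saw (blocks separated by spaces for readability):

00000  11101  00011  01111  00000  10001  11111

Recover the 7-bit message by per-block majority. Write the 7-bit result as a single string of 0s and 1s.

Block 1 (00000): 0 ones → 0
Block 2 (11101): 4 ones → 1
Block 3 (00011): 2 ones → 0
Block 4 (01111): 4 ones → 1
Block 5 (00000): 0 ones → 0
Block 6 (10001): 2 ones → 0
Block 7 (11111): 5 ones → 1

0101001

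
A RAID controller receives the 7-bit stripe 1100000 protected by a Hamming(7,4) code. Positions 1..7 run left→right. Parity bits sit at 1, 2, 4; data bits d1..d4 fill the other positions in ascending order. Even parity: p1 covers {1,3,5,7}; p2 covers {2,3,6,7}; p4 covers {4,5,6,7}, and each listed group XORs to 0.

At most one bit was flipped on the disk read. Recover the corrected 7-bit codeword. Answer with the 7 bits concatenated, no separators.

s1 (pos 1,3,5,7): 1⊕0⊕0⊕0 = 1
s2 (pos 2,3,6,7): 1⊕0⊕0⊕0 = 1
s4 (pos 4,5,6,7): 0⊕0⊕0⊕0 = 0
Syndrome s4…s1 = 011 → error at position 3.
Flip position 3: 1100000 → 1110000

1110000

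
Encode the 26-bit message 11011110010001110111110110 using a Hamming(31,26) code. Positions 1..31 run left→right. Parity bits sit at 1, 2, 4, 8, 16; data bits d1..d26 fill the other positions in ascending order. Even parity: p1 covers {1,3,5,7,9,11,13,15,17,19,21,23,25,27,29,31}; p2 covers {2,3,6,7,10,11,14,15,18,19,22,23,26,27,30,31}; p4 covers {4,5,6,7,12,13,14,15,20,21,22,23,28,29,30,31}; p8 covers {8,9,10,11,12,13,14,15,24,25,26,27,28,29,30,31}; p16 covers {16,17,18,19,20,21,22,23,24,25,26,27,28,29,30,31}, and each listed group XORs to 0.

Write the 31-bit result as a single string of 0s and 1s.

Place data at non-parity positions: p1 p2 1 p4 1 0 1 p8 1 1 1 0 0 1 0 p16 0 0 1 1 1 0 1 1 1 1 1 0 1 1 0
p1 (pos 1,3,5,7,9,11,13,15,17,19,21,23,25,27,29,31): XOR of data positions = 1⊕1⊕1⊕1⊕1⊕0⊕0⊕0⊕1⊕1⊕1⊕1⊕1⊕1⊕0 = 1
p2 (pos 2,3,6,7,10,11,14,15,18,19,22,23,26,27,30,31): XOR of data positions = 1⊕0⊕1⊕1⊕1⊕1⊕0⊕0⊕1⊕0⊕1⊕1⊕1⊕1⊕0 = 0
p4 (pos 4,5,6,7,12,13,14,15,20,21,22,23,28,29,30,31): XOR of data positions = 1⊕0⊕1⊕0⊕0⊕1⊕0⊕1⊕1⊕0⊕1⊕0⊕1⊕1⊕0 = 0
p8 (pos 8,9,10,11,12,13,14,15,24,25,26,27,28,29,30,31): XOR of data positions = 1⊕1⊕1⊕0⊕0⊕1⊕0⊕1⊕1⊕1⊕1⊕0⊕1⊕1⊕0 = 0
p16 (pos 16,17,18,19,20,21,22,23,24,25,26,27,28,29,30,31): XOR of data positions = 0⊕0⊕1⊕1⊕1⊕0⊕1⊕1⊕1⊕1⊕1⊕0⊕1⊕1⊕0 = 0
Codeword: 1010101011100100001110111110110

1010101011100100001110111110110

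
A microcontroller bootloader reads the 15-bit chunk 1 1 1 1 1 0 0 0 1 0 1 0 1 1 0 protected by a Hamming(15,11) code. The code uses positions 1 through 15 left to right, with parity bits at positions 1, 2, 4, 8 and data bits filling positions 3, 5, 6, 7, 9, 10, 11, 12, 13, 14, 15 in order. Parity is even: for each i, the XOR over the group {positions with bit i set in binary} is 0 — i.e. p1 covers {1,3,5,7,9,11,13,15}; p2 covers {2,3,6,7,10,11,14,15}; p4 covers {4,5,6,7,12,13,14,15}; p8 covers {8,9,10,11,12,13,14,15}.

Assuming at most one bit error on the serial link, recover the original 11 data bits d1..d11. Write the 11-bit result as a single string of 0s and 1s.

s1 (pos 1,3,5,7,9,11,13,15): 1⊕1⊕1⊕0⊕1⊕1⊕1⊕0 = 0
s2 (pos 2,3,6,7,10,11,14,15): 1⊕1⊕0⊕0⊕0⊕1⊕1⊕0 = 0
s4 (pos 4,5,6,7,12,13,14,15): 1⊕1⊕0⊕0⊕0⊕1⊕1⊕0 = 0
s8 (pos 8,9,10,11,12,13,14,15): 0⊕1⊕0⊕1⊕0⊕1⊕1⊕0 = 0
Syndrome s8…s1 = 0000 → no error.
Read data bits from positions 3,5,6,7,9,10,11,12,13,14,15: 11001010110

11001010110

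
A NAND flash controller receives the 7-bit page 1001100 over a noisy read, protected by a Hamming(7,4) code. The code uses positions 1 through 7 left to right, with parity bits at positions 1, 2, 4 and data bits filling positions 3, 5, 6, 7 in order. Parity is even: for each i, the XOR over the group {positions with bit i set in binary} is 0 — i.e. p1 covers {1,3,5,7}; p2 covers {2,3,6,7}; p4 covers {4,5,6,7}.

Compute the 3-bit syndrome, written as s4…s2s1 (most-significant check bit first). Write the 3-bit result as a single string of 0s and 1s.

s1 (pos 1,3,5,7): 1⊕0⊕1⊕0 = 0
s2 (pos 2,3,6,7): 0⊕0⊕0⊕0 = 0
s4 (pos 4,5,6,7): 1⊕1⊕0⊕0 = 0
Syndrome s4…s1 = 000 → no error.

000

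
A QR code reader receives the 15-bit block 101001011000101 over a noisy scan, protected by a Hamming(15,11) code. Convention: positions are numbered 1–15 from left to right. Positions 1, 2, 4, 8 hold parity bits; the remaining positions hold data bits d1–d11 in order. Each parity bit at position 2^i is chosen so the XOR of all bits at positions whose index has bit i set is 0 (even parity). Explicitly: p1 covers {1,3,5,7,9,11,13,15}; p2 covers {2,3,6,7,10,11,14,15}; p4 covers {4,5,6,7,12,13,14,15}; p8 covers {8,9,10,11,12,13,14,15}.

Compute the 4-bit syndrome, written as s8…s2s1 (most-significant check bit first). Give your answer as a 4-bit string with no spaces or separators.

s1 (pos 1,3,5,7,9,11,13,15): 1⊕1⊕0⊕0⊕1⊕0⊕1⊕1 = 1
s2 (pos 2,3,6,7,10,11,14,15): 0⊕1⊕1⊕0⊕0⊕0⊕0⊕1 = 1
s4 (pos 4,5,6,7,12,13,14,15): 0⊕0⊕1⊕0⊕0⊕1⊕0⊕1 = 1
s8 (pos 8,9,10,11,12,13,14,15): 1⊕1⊕0⊕0⊕0⊕1⊕0⊕1 = 0
Syndrome s8…s1 = 0111 → error at position 7.

0111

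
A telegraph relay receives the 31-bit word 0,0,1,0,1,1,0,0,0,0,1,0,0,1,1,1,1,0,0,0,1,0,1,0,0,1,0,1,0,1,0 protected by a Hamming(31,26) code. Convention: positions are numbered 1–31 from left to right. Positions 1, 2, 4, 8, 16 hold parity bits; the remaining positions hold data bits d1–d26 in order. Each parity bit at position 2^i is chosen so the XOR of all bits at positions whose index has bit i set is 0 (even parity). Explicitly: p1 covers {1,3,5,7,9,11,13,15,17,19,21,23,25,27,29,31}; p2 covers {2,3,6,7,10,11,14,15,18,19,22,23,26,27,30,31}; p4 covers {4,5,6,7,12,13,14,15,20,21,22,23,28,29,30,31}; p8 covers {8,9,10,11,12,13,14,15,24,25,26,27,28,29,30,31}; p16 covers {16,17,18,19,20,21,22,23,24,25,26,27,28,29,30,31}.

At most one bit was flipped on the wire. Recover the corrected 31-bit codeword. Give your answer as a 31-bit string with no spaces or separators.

s1 (pos 1,3,5,7,9,11,13,15,17,19,21,23,25,27,29,31): 0⊕1⊕1⊕0⊕0⊕1⊕0⊕1⊕1⊕0⊕1⊕1⊕0⊕0⊕0⊕0 = 1
s2 (pos 2,3,6,7,10,11,14,15,18,19,22,23,26,27,30,31): 0⊕1⊕1⊕0⊕0⊕1⊕1⊕1⊕0⊕0⊕0⊕1⊕1⊕0⊕1⊕0 = 0
s4 (pos 4,5,6,7,12,13,14,15,20,21,22,23,28,29,30,31): 0⊕1⊕1⊕0⊕0⊕0⊕1⊕1⊕0⊕1⊕0⊕1⊕1⊕0⊕1⊕0 = 0
s8 (pos 8,9,10,11,12,13,14,15,24,25,26,27,28,29,30,31): 0⊕0⊕0⊕1⊕0⊕0⊕1⊕1⊕0⊕0⊕1⊕0⊕1⊕0⊕1⊕0 = 0
s16 (pos 16,17,18,19,20,21,22,23,24,25,26,27,28,29,30,31): 1⊕1⊕0⊕0⊕0⊕1⊕0⊕1⊕0⊕0⊕1⊕0⊕1⊕0⊕1⊕0 = 1
Syndrome s16…s1 = 10001 → error at position 17.
Flip position 17: 0010110000100111100010100101010 → 0010110000100111000010100101010

0010110000100111000010100101010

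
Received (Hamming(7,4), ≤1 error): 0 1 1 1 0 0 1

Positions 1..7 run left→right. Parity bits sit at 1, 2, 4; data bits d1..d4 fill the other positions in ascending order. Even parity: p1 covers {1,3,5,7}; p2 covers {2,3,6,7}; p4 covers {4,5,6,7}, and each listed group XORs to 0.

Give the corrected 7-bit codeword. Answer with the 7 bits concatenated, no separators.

0011001

s1 (pos 1,3,5,7): 0⊕1⊕0⊕1 = 0
s2 (pos 2,3,6,7): 1⊕1⊕0⊕1 = 1
s4 (pos 4,5,6,7): 1⊕0⊕0⊕1 = 0
Syndrome s4…s1 = 010 → error at position 2.
Flip position 2: 0111001 → 0011001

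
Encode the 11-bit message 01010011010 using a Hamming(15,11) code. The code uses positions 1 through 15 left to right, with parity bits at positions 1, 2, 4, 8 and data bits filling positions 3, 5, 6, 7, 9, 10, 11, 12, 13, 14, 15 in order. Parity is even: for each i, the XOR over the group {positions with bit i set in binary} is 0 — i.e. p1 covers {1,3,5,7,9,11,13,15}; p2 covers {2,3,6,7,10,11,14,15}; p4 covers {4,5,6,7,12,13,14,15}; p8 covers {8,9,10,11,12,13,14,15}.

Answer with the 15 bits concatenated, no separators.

110010110011010

Place data at non-parity positions: p1 p2 0 p4 1 0 1 p8 0 0 1 1 0 1 0
p1 (pos 1,3,5,7,9,11,13,15): XOR of data positions = 0⊕1⊕1⊕0⊕1⊕0⊕0 = 1
p2 (pos 2,3,6,7,10,11,14,15): XOR of data positions = 0⊕0⊕1⊕0⊕1⊕1⊕0 = 1
p4 (pos 4,5,6,7,12,13,14,15): XOR of data positions = 1⊕0⊕1⊕1⊕0⊕1⊕0 = 0
p8 (pos 8,9,10,11,12,13,14,15): XOR of data positions = 0⊕0⊕1⊕1⊕0⊕1⊕0 = 1
Codeword: 110010110011010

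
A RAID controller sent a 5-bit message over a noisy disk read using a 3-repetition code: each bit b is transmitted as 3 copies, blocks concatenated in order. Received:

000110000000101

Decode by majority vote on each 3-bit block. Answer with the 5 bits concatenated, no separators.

01001

Block 1 (000): 0 ones → 0
Block 2 (110): 2 ones → 1
Block 3 (000): 0 ones → 0
Block 4 (000): 0 ones → 0
Block 5 (101): 2 ones → 1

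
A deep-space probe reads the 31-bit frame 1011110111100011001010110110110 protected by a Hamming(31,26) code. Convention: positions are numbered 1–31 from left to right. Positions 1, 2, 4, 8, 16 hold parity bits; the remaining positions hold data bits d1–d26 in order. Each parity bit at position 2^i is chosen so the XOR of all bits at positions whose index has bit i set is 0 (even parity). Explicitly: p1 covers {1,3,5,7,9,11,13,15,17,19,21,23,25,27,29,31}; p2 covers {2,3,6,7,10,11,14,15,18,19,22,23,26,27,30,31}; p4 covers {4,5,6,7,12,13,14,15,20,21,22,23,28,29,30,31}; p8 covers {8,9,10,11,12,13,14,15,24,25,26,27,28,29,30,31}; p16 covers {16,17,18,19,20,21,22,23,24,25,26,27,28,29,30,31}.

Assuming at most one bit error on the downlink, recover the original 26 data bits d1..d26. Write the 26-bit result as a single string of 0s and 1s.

11101110001101010110110110

s1 (pos 1,3,5,7,9,11,13,15,17,19,21,23,25,27,29,31): 1⊕1⊕1⊕0⊕1⊕1⊕0⊕1⊕0⊕1⊕1⊕1⊕0⊕1⊕1⊕0 = 1
s2 (pos 2,3,6,7,10,11,14,15,18,19,22,23,26,27,30,31): 0⊕1⊕1⊕0⊕1⊕1⊕0⊕1⊕0⊕1⊕0⊕1⊕1⊕1⊕1⊕0 = 0
s4 (pos 4,5,6,7,12,13,14,15,20,21,22,23,28,29,30,31): 1⊕1⊕1⊕0⊕0⊕0⊕0⊕1⊕0⊕1⊕0⊕1⊕0⊕1⊕1⊕0 = 0
s8 (pos 8,9,10,11,12,13,14,15,24,25,26,27,28,29,30,31): 1⊕1⊕1⊕1⊕0⊕0⊕0⊕1⊕1⊕0⊕1⊕1⊕0⊕1⊕1⊕0 = 0
s16 (pos 16,17,18,19,20,21,22,23,24,25,26,27,28,29,30,31): 1⊕0⊕0⊕1⊕0⊕1⊕0⊕1⊕1⊕0⊕1⊕1⊕0⊕1⊕1⊕0 = 1
Syndrome s16…s1 = 10001 → error at position 17.
Flip position 17: 1011110111100011001010110110110 → 1011110111100011101010110110110
Read data bits from positions 3,5,6,7,9,10,11,12,13,14,15,17,18,19,20,21,22,23,24,25,26,27,28,29,30,31: 11101110001101010110110110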